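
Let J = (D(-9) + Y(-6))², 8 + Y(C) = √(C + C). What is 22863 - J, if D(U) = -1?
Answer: 22794 + 36*I*√3 ≈ 22794.0 + 62.354*I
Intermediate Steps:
Y(C) = -8 + √2*√C (Y(C) = -8 + √(C + C) = -8 + √(2*C) = -8 + √2*√C)
J = (-9 + 2*I*√3)² (J = (-1 + (-8 + √2*√(-6)))² = (-1 + (-8 + √2*(I*√6)))² = (-1 + (-8 + 2*I*√3))² = (-9 + 2*I*√3)² ≈ 69.0 - 62.354*I)
22863 - J = 22863 - (69 - 36*I*√3) = 22863 + (-69 + 36*I*√3) = 22794 + 36*I*√3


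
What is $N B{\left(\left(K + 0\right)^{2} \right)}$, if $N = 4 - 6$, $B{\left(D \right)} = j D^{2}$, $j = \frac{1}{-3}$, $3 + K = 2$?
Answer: $\frac{2}{3} \approx 0.66667$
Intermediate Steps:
$K = -1$ ($K = -3 + 2 = -1$)
$j = - \frac{1}{3} \approx -0.33333$
$B{\left(D \right)} = - \frac{D^{2}}{3}$
$N = -2$ ($N = 4 - 6 = -2$)
$N B{\left(\left(K + 0\right)^{2} \right)} = - 2 \left(- \frac{\left(\left(-1 + 0\right)^{2}\right)^{2}}{3}\right) = - 2 \left(- \frac{\left(\left(-1\right)^{2}\right)^{2}}{3}\right) = - 2 \left(- \frac{1^{2}}{3}\right) = - 2 \left(\left(- \frac{1}{3}\right) 1\right) = \left(-2\right) \left(- \frac{1}{3}\right) = \frac{2}{3}$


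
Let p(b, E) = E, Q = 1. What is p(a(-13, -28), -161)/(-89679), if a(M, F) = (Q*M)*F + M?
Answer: 161/89679 ≈ 0.0017953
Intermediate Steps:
a(M, F) = M + F*M (a(M, F) = (1*M)*F + M = M*F + M = F*M + M = M + F*M)
p(a(-13, -28), -161)/(-89679) = -161/(-89679) = -161*(-1/89679) = 161/89679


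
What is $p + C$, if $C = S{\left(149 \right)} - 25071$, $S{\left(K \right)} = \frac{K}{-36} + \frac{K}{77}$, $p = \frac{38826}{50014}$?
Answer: $- \frac{1738005732611}{69319404} \approx -25072.0$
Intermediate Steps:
$p = \frac{19413}{25007}$ ($p = 38826 \cdot \frac{1}{50014} = \frac{19413}{25007} \approx 0.7763$)
$S{\left(K \right)} = - \frac{41 K}{2772}$ ($S{\left(K \right)} = K \left(- \frac{1}{36}\right) + K \frac{1}{77} = - \frac{K}{36} + \frac{K}{77} = - \frac{41 K}{2772}$)
$C = - \frac{69502921}{2772}$ ($C = \left(- \frac{41}{2772}\right) 149 - 25071 = - \frac{6109}{2772} - 25071 = - \frac{69502921}{2772} \approx -25073.0$)
$p + C = \frac{19413}{25007} - \frac{69502921}{2772} = - \frac{1738005732611}{69319404}$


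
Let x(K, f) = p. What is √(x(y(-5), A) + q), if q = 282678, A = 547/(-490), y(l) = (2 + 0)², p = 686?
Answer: 2*√70841 ≈ 532.32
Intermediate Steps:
y(l) = 4 (y(l) = 2² = 4)
A = -547/490 (A = 547*(-1/490) = -547/490 ≈ -1.1163)
x(K, f) = 686
√(x(y(-5), A) + q) = √(686 + 282678) = √283364 = 2*√70841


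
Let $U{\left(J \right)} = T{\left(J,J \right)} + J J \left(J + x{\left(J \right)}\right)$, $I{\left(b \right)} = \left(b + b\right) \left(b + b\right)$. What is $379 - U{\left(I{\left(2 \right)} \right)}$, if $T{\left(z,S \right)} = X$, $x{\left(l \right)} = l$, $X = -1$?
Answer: $-7812$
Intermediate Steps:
$I{\left(b \right)} = 4 b^{2}$ ($I{\left(b \right)} = 2 b 2 b = 4 b^{2}$)
$T{\left(z,S \right)} = -1$
$U{\left(J \right)} = -1 + 2 J^{3}$ ($U{\left(J \right)} = -1 + J J \left(J + J\right) = -1 + J J 2 J = -1 + J 2 J^{2} = -1 + 2 J^{3}$)
$379 - U{\left(I{\left(2 \right)} \right)} = 379 - \left(-1 + 2 \left(4 \cdot 2^{2}\right)^{3}\right) = 379 - \left(-1 + 2 \left(4 \cdot 4\right)^{3}\right) = 379 - \left(-1 + 2 \cdot 16^{3}\right) = 379 - \left(-1 + 2 \cdot 4096\right) = 379 - \left(-1 + 8192\right) = 379 - 8191 = -7812$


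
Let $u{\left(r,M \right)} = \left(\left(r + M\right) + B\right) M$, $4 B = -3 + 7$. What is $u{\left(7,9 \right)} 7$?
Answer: $1071$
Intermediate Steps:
$B = 1$ ($B = \frac{-3 + 7}{4} = \frac{1}{4} \cdot 4 = 1$)
$u{\left(r,M \right)} = M \left(1 + M + r\right)$ ($u{\left(r,M \right)} = \left(\left(r + M\right) + 1\right) M = \left(\left(M + r\right) + 1\right) M = \left(1 + M + r\right) M = M \left(1 + M + r\right)$)
$u{\left(7,9 \right)} 7 = 9 \left(1 + 9 + 7\right) 7 = 9 \cdot 17 \cdot 7 = 153 \cdot 7 = 1071$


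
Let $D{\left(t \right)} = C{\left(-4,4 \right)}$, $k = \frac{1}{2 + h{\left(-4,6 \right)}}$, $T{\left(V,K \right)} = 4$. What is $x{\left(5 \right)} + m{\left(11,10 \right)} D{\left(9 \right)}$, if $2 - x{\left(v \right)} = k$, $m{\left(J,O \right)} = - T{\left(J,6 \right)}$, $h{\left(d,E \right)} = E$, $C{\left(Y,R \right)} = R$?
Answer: $- \frac{113}{8} \approx -14.125$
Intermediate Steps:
$k = \frac{1}{8}$ ($k = \frac{1}{2 + 6} = \frac{1}{8} \approx 0.125$)
$m{\left(J,O \right)} = -4$ ($m{\left(J,O \right)} = \left(-1\right) 4 = -4$)
$D{\left(t \right)} = 4$
$x{\left(v \right)} = \frac{15}{8}$ ($x{\left(v \right)} = 2 - \frac{1}{8} = \frac{15}{8}$)
$x{\left(5 \right)} + m{\left(11,10 \right)} D{\left(9 \right)} = \frac{15}{8} - 16 = - \frac{113}{8}$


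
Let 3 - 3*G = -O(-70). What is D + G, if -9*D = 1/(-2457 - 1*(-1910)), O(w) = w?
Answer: -109946/4923 ≈ -22.333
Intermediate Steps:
G = -67/3 (G = 1 - (-1)*(-70)/3 = 1 - ⅓*70 = 1 - 70/3 = -67/3 ≈ -22.333)
D = 1/4923 (D = -1/(9*(-2457 - 1*(-1910))) = -1/(9*(-2457 + 1910)) = -⅑/(-547) = -⅑*(-1/547) = 1/4923 ≈ 0.00020313)
D + G = 1/4923 - 67/3 = -109946/4923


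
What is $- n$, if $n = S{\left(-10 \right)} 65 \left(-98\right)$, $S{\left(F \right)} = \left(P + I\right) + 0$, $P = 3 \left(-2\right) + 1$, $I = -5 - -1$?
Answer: $-57330$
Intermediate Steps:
$I = -4$ ($I = -5 + 1 = -4$)
$P = -5$ ($P = -6 + 1 = -5$)
$S{\left(F \right)} = -9$ ($S{\left(F \right)} = \left(-5 - 4\right) + 0 = -9 + 0 = -9$)
$n = 57330$ ($n = \left(-9\right) 65 \left(-98\right) = \left(-585\right) \left(-98\right) = 57330$)
$- n = \left(-1\right) 57330 = -57330$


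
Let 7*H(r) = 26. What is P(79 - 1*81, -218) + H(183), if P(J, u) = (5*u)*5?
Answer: -38124/7 ≈ -5446.3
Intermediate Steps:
H(r) = 26/7 (H(r) = (⅐)*26 = 26/7)
P(J, u) = 25*u
P(79 - 1*81, -218) + H(183) = 25*(-218) + 26/7 = -5450 + 26/7 = -38124/7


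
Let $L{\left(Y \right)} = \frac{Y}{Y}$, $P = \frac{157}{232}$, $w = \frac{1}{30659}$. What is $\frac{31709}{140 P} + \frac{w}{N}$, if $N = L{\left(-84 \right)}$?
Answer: $\frac{56385646893}{168471205} \approx 334.69$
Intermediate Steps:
$w = \frac{1}{30659} \approx 3.2617 \cdot 10^{-5}$
$P = \frac{157}{232}$ ($P = 157 \cdot \frac{1}{232} = \frac{157}{232} \approx 0.67672$)
$L{\left(Y \right)} = 1$
$N = 1$
$\frac{31709}{140 P} + \frac{w}{N} = \frac{31709}{140 \cdot \frac{157}{232}} + \frac{1}{30659 \cdot 1} = \frac{31709}{\frac{5495}{58}} + \frac{1}{30659} \cdot 1 = 31709 \cdot \frac{58}{5495} + \frac{1}{30659} = \frac{1839122}{5495} + \frac{1}{30659} = \frac{56385646893}{168471205}$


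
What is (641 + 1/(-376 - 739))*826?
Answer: 590353764/1115 ≈ 5.2947e+5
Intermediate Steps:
(641 + 1/(-376 - 739))*826 = (641 + 1/(-1115))*826 = (641 - 1/1115)*826 = (714714/1115)*826 = 590353764/1115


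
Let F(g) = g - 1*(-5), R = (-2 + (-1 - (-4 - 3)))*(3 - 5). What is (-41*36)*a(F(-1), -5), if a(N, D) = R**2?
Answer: -94464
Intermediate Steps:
R = -8 (R = (-2 + (-1 - 1*(-7)))*(-2) = (-2 + (-1 + 7))*(-2) = (-2 + 6)*(-2) = 4*(-2) = -8)
F(g) = 5 + g (F(g) = g + 5 = 5 + g)
a(N, D) = 64 (a(N, D) = (-8)**2 = 64)
(-41*36)*a(F(-1), -5) = -41*36*64 = -1476*64 = -94464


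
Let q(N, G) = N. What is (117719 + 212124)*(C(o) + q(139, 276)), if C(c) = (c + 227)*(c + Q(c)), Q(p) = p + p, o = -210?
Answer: -3486770353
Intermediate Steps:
Q(p) = 2*p
C(c) = 3*c*(227 + c) (C(c) = (c + 227)*(c + 2*c) = (227 + c)*(3*c) = 3*c*(227 + c))
(117719 + 212124)*(C(o) + q(139, 276)) = (117719 + 212124)*(3*(-210)*(227 - 210) + 139) = 329843*(3*(-210)*17 + 139) = 329843*(-10710 + 139) = 329843*(-10571) = -3486770353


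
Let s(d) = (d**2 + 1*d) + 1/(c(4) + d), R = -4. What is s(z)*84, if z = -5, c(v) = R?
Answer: 5012/3 ≈ 1670.7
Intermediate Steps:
c(v) = -4
s(d) = d + d**2 + 1/(-4 + d) (s(d) = (d**2 + 1*d) + 1/(-4 + d) = (d**2 + d) + 1/(-4 + d) = (d + d**2) + 1/(-4 + d) = d + d**2 + 1/(-4 + d))
s(z)*84 = ((1 + (-5)**3 - 4*(-5) - 3*(-5)**2)/(-4 - 5))*84 = ((1 - 125 + 20 - 3*25)/(-9))*84 = -(1 - 125 + 20 - 75)/9*84 = -1/9*(-179)*84 = (179/9)*84 = 5012/3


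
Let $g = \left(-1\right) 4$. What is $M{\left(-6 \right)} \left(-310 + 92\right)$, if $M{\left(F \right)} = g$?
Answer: $872$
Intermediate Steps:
$g = -4$
$M{\left(F \right)} = -4$
$M{\left(-6 \right)} \left(-310 + 92\right) = - 4 \left(-310 + 92\right) = \left(-4\right) \left(-218\right) = 872$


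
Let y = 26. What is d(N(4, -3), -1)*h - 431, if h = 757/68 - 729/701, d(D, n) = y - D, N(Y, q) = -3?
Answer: -6593443/47668 ≈ -138.32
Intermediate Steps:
d(D, n) = 26 - D
h = 481085/47668 (h = 757*(1/68) - 729*1/701 = 757/68 - 729/701 = 481085/47668 ≈ 10.092)
d(N(4, -3), -1)*h - 431 = (26 - 1*(-3))*(481085/47668) - 431 = (26 + 3)*(481085/47668) - 431 = 29*(481085/47668) - 431 = 13951465/47668 - 431 = -6593443/47668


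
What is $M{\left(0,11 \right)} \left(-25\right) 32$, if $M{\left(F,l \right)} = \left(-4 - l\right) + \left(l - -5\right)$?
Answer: $-800$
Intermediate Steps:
$M{\left(F,l \right)} = 1$ ($M{\left(F,l \right)} = \left(-4 - l\right) + \left(l + 5\right) = \left(-4 - l\right) + \left(5 + l\right) = 1$)
$M{\left(0,11 \right)} \left(-25\right) 32 = 1 \left(-25\right) 32 = \left(-25\right) 32 = -800$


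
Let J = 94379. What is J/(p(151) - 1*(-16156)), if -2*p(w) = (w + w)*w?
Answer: -94379/6645 ≈ -14.203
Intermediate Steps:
p(w) = -w² (p(w) = -(w + w)*w/2 = -2*w*w/2 = -w²)
J/(p(151) - 1*(-16156)) = 94379/(-1*151² - 1*(-16156)) = 94379/(-1*22801 + 16156) = 94379/(-22801 + 16156) = 94379/(-6645) = 94379*(-1/6645) = -94379/6645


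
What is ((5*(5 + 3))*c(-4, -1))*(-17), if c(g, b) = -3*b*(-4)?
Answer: 8160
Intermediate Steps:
c(g, b) = 12*b
((5*(5 + 3))*c(-4, -1))*(-17) = ((5*(5 + 3))*(12*(-1)))*(-17) = ((5*8)*(-12))*(-17) = (40*(-12))*(-17) = -480*(-17) = 8160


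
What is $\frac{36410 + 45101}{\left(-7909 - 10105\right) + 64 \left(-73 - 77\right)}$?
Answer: $- \frac{81511}{27614} \approx -2.9518$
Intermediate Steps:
$\frac{36410 + 45101}{\left(-7909 - 10105\right) + 64 \left(-73 - 77\right)} = \frac{81511}{-18014 + 64 \left(-150\right)} = \frac{81511}{-18014 - 9600} = \frac{81511}{-27614} = 81511 \left(- \frac{1}{27614}\right) = - \frac{81511}{27614}$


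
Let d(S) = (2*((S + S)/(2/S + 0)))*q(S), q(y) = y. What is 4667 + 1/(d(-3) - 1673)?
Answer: 8059908/1727 ≈ 4667.0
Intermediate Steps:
d(S) = 2*S³ (d(S) = (2*((S + S)/(2/S + 0)))*S = (2*((2*S)/((2/S))))*S = (2*((2*S)*(S/2)))*S = (2*S²)*S = 2*S³)
4667 + 1/(d(-3) - 1673) = 4667 + 1/(2*(-3)³ - 1673) = 4667 + 1/(2*(-27) - 1673) = 4667 + 1/(-54 - 1673) = 4667 + 1/(-1727) = 4667 - 1/1727 = 8059908/1727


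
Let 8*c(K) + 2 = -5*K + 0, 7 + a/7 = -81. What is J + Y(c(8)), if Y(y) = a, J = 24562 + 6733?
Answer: 30679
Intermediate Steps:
a = -616 (a = -49 + 7*(-81) = -49 - 567 = -616)
c(K) = -1/4 - 5*K/8 (c(K) = -1/4 + (-5*K + 0)/8 = -1/4 + (-5*K)/8 = -1/4 - 5*K/8)
J = 31295
Y(y) = -616
J + Y(c(8)) = 31295 - 616 = 30679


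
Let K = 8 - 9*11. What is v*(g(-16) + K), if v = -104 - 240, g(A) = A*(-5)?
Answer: 3784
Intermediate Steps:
g(A) = -5*A
K = -91 (K = 8 - 99 = -91)
v = -344
v*(g(-16) + K) = -344*(-5*(-16) - 91) = -344*(80 - 91) = -344*(-11) = 3784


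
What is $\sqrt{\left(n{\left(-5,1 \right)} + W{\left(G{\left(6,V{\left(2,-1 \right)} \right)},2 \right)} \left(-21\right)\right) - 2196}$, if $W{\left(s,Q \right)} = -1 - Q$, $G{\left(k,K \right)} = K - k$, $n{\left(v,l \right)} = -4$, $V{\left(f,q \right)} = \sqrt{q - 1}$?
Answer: $i \sqrt{2137} \approx 46.228 i$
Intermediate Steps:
$V{\left(f,q \right)} = \sqrt{-1 + q}$
$\sqrt{\left(n{\left(-5,1 \right)} + W{\left(G{\left(6,V{\left(2,-1 \right)} \right)},2 \right)} \left(-21\right)\right) - 2196} = \sqrt{\left(-4 + \left(-1 - 2\right) \left(-21\right)\right) - 2196} = \sqrt{\left(-4 - -63\right) - 2196} = \sqrt{\left(-4 + 63\right) - 2196} = \sqrt{59 - 2196} = \sqrt{-2137} = i \sqrt{2137}$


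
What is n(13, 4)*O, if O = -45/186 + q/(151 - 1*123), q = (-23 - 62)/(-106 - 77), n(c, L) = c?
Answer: -465335/158844 ≈ -2.9295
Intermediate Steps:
q = 85/183 (q = -85/(-183) = -85*(-1/183) = 85/183 ≈ 0.46448)
O = -35795/158844 (O = -45/186 + 85/(183*(151 - 1*123)) = -45*1/186 + 85/(183*(151 - 123)) = -15/62 + (85/183)/28 = -15/62 + (85/183)*(1/28) = -15/62 + 85/5124 = -35795/158844 ≈ -0.22535)
n(13, 4)*O = 13*(-35795/158844) = -465335/158844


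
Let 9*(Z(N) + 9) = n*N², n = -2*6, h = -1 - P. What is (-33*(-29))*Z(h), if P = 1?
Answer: -13717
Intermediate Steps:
h = -2 (h = -1 - 1*1 = -1 - 1 = -2)
n = -12
Z(N) = -9 - 4*N²/3 (Z(N) = -9 + (-12*N²)/9 = -9 - 4*N²/3)
(-33*(-29))*Z(h) = (-33*(-29))*(-9 - 4/3*(-2)²) = 957*(-9 - 4/3*4) = 957*(-9 - 16/3) = 957*(-43/3) = -13717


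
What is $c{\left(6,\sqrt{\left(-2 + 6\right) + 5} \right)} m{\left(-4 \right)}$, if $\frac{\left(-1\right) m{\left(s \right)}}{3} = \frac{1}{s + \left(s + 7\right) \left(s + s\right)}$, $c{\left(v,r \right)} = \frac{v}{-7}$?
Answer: $- \frac{9}{98} \approx -0.091837$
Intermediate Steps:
$c{\left(v,r \right)} = - \frac{v}{7}$ ($c{\left(v,r \right)} = v \left(- \frac{1}{7}\right) = - \frac{v}{7}$)
$m{\left(s \right)} = - \frac{3}{s + 2 s \left(7 + s\right)}$ ($m{\left(s \right)} = - \frac{3}{s + \left(s + 7\right) \left(s + s\right)} = - \frac{3}{s + \left(7 + s\right) 2 s} = - \frac{3}{s + 2 s \left(7 + s\right)}$)
$c{\left(6,\sqrt{\left(-2 + 6\right) + 5} \right)} m{\left(-4 \right)} = \left(- \frac{1}{7}\right) 6 \left(- \frac{3}{\left(-4\right) \left(15 + 2 \left(-4\right)\right)}\right) = - \frac{6 \left(\left(-3\right) \left(- \frac{1}{4}\right) \frac{1}{15 - 8}\right)}{7} = - \frac{6 \left(\left(-3\right) \left(- \frac{1}{4}\right) \frac{1}{7}\right)}{7} = \left(- \frac{6}{7}\right) \frac{3}{28} = - \frac{9}{98}$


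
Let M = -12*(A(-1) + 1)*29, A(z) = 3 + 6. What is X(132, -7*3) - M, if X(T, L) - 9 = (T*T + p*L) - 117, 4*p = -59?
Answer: 84423/4 ≈ 21106.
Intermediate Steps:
p = -59/4 (p = (¼)*(-59) = -59/4 ≈ -14.750)
A(z) = 9
X(T, L) = -108 + T² - 59*L/4 (X(T, L) = 9 + ((T*T - 59*L/4) - 117) = 9 + ((T² - 59*L/4) - 117) = 9 + (-117 + T² - 59*L/4) = -108 + T² - 59*L/4)
M = -3480 (M = -12*(9 + 1)*29 = -12*10*29 = -120*29 = -3480)
X(132, -7*3) - M = (-108 + 132² - (-413)*3/4) - 1*(-3480) = (-108 + 17424 - 59/4*(-21)) + 3480 = (-108 + 17424 + 1239/4) + 3480 = 70503/4 + 3480 = 84423/4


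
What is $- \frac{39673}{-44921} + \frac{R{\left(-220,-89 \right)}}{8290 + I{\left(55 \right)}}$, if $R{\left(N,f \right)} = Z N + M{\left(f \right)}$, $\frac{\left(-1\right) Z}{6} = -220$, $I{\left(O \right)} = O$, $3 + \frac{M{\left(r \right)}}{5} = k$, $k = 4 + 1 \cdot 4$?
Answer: $- \frac{2542572838}{74973149} \approx -33.913$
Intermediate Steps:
$k = 8$ ($k = 4 + 4 = 8$)
$M{\left(r \right)} = 25$ ($M{\left(r \right)} = -15 + 5 \cdot 8 = -15 + 40 = 25$)
$Z = 1320$ ($Z = \left(-6\right) \left(-220\right) = 1320$)
$R{\left(N,f \right)} = 25 + 1320 N$ ($R{\left(N,f \right)} = 1320 N + 25 = 25 + 1320 N$)
$- \frac{39673}{-44921} + \frac{R{\left(-220,-89 \right)}}{8290 + I{\left(55 \right)}} = - \frac{39673}{-44921} + \frac{25 + 1320 \left(-220\right)}{8290 + 55} = \left(-39673\right) \left(- \frac{1}{44921}\right) + \frac{25 - 290400}{8345} = \frac{39673}{44921} - \frac{58075}{1669} = - \frac{2542572838}{74973149}$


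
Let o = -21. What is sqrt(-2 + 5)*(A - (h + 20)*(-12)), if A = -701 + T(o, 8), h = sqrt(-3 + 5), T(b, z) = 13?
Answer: -448*sqrt(3) + 12*sqrt(6) ≈ -746.56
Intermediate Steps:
h = sqrt(2) ≈ 1.4142
A = -688 (A = -701 + 13 = -688)
sqrt(-2 + 5)*(A - (h + 20)*(-12)) = sqrt(-2 + 5)*(-688 - (sqrt(2) + 20)*(-12)) = sqrt(3)*(-688 - (20 + sqrt(2))*(-12)) = sqrt(3)*(-688 - (-240 - 12*sqrt(2))) = sqrt(3)*(-688 + (240 + 12*sqrt(2))) = sqrt(3)*(-448 + 12*sqrt(2))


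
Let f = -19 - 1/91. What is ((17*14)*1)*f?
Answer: -58820/13 ≈ -4524.6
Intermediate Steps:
f = -1730/91 (f = -19 - 1*1/91 = -19 - 1/91 = -1730/91 ≈ -19.011)
((17*14)*1)*f = ((17*14)*1)*(-1730/91) = (238*1)*(-1730/91) = 238*(-1730/91) = -58820/13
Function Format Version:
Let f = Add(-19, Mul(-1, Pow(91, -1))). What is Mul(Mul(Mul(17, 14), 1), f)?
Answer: Rational(-58820, 13) ≈ -4524.6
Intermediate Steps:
f = Rational(-1730, 91) (f = Add(-19, Mul(-1, Rational(1, 91))) = Add(-19, Rational(-1, 91)) = Rational(-1730, 91) ≈ -19.011)
Mul(Mul(Mul(17, 14), 1), f) = Mul(Mul(Mul(17, 14), 1), Rational(-1730, 91)) = Mul(Mul(238, 1), Rational(-1730, 91)) = Mul(238, Rational(-1730, 91)) = Rational(-58820, 13)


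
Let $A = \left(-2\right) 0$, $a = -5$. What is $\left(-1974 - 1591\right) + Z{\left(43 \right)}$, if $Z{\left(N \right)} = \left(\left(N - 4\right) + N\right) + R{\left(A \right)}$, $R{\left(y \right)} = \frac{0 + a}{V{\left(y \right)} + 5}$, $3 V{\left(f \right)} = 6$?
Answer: $- \frac{24386}{7} \approx -3483.7$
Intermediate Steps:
$V{\left(f \right)} = 2$ ($V{\left(f \right)} = \frac{1}{3} \cdot 6 = 2$)
$A = 0$
$R{\left(y \right)} = - \frac{5}{7}$ ($R{\left(y \right)} = \frac{0 - 5}{2 + 5} = - \frac{5}{7}$)
$Z{\left(N \right)} = - \frac{33}{7} + 2 N$ ($Z{\left(N \right)} = \left(\left(N - 4\right) + N\right) - \frac{5}{7} = \left(\left(-4 + N\right) + N\right) - \frac{5}{7} = \left(-4 + 2 N\right) - \frac{5}{7} = - \frac{33}{7} + 2 N$)
$\left(-1974 - 1591\right) + Z{\left(43 \right)} = \left(-1974 - 1591\right) + \left(- \frac{33}{7} + 2 \cdot 43\right) = -3565 + \left(- \frac{33}{7} + 86\right) = -3565 + \frac{569}{7} = - \frac{24386}{7}$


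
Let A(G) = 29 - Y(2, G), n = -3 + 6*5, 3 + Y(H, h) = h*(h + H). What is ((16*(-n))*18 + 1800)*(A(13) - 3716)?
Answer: 23180904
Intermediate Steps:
Y(H, h) = -3 + h*(H + h) (Y(H, h) = -3 + h*(h + H) = -3 + h*(H + h))
n = 27 (n = -3 + 30 = 27)
A(G) = 32 - G² - 2*G (A(G) = 29 - (-3 + G² + 2*G) = 29 + (3 - G² - 2*G) = 32 - G² - 2*G)
((16*(-n))*18 + 1800)*(A(13) - 3716) = ((16*(-1*27))*18 + 1800)*((32 - 1*13² - 2*13) - 3716) = ((16*(-27))*18 + 1800)*((32 - 1*169 - 26) - 3716) = (-432*18 + 1800)*((32 - 169 - 26) - 3716) = (-7776 + 1800)*(-163 - 3716) = -5976*(-3879) = 23180904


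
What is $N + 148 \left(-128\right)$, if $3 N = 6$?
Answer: $-18942$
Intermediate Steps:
$N = 2$ ($N = \frac{1}{3} \cdot 6 = 2$)
$N + 148 \left(-128\right) = 2 + 148 \left(-128\right) = 2 - 18944 = -18942$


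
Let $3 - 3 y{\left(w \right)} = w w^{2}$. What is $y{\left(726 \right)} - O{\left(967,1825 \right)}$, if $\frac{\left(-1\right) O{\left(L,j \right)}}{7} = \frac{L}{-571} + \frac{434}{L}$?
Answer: $- \frac{70428950368312}{552157} \approx -1.2755 \cdot 10^{8}$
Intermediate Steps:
$y{\left(w \right)} = 1 - \frac{w^{3}}{3}$ ($y{\left(w \right)} = 1 - \frac{w w^{2}}{3} = 1 - \frac{w^{3}}{3}$)
$O{\left(L,j \right)} = - \frac{3038}{L} + \frac{7 L}{571}$ ($O{\left(L,j \right)} = - 7 \left(\frac{L}{-571} + \frac{434}{L}\right) = - 7 \left(L \left(- \frac{1}{571}\right) + \frac{434}{L}\right) = - 7 \left(- \frac{L}{571} + \frac{434}{L}\right) = - 7 \left(\frac{434}{L} - \frac{L}{571}\right) = - \frac{3038}{L} + \frac{7 L}{571}$)
$y{\left(726 \right)} - O{\left(967,1825 \right)} = \left(1 - \frac{726^{3}}{3}\right) - \left(- \frac{3038}{967} + \frac{7}{571} \cdot 967\right) = \left(1 - 127552392\right) - \left(\left(-3038\right) \frac{1}{967} + \frac{6769}{571}\right) = \left(1 - 127552392\right) - \left(- \frac{3038}{967} + \frac{6769}{571}\right) = -127552391 - \frac{4810925}{552157} = - \frac{70428950368312}{552157}$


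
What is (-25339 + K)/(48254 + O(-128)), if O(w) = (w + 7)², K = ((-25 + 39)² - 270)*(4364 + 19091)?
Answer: -587003/20965 ≈ -27.999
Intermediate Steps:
K = -1735670 (K = (14² - 270)*23455 = (196 - 270)*23455 = -74*23455 = -1735670)
O(w) = (7 + w)²
(-25339 + K)/(48254 + O(-128)) = (-25339 - 1735670)/(48254 + (7 - 128)²) = -1761009/(48254 + (-121)²) = -1761009/(48254 + 14641) = -1761009/62895 = -1761009*1/62895 = -587003/20965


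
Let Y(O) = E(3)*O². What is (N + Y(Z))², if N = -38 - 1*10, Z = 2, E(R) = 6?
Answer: 576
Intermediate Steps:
Y(O) = 6*O²
N = -48 (N = -38 - 10 = -48)
(N + Y(Z))² = (-48 + 6*2²)² = (-48 + 6*4)² = (-48 + 24)² = (-24)² = 576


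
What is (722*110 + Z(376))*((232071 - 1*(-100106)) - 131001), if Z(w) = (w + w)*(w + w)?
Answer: 129743230624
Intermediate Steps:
Z(w) = 4*w² (Z(w) = (2*w)*(2*w) = 4*w²)
(722*110 + Z(376))*((232071 - 1*(-100106)) - 131001) = (722*110 + 4*376²)*((232071 - 1*(-100106)) - 131001) = (79420 + 4*141376)*((232071 + 100106) - 131001) = (79420 + 565504)*(332177 - 131001) = 644924*201176 = 129743230624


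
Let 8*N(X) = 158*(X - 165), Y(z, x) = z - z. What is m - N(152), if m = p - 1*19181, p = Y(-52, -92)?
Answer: -75697/4 ≈ -18924.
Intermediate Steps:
Y(z, x) = 0
p = 0
N(X) = -13035/4 + 79*X/4 (N(X) = (158*(X - 165))/8 = (158*(-165 + X))/8 = (-26070 + 158*X)/8 = -13035/4 + 79*X/4)
m = -19181 (m = 0 - 1*19181 = 0 - 19181 = -19181)
m - N(152) = -19181 - (-13035/4 + (79/4)*152) = -19181 - (-13035/4 + 3002) = -19181 - 1*(-1027/4) = -19181 + 1027/4 = -75697/4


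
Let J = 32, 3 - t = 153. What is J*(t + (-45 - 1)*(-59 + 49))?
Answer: 9920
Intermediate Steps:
t = -150 (t = 3 - 1*153 = 3 - 153 = -150)
J*(t + (-45 - 1)*(-59 + 49)) = 32*(-150 + (-45 - 1)*(-59 + 49)) = 32*(-150 - 46*(-10)) = 32*(-150 + 460) = 32*310 = 9920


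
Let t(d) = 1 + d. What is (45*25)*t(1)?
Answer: 2250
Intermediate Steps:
(45*25)*t(1) = (45*25)*(1 + 1) = 1125*2 = 2250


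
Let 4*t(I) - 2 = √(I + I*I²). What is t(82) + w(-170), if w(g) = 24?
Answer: 49/2 + 5*√22058/4 ≈ 210.15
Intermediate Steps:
t(I) = ½ + √(I + I³)/4 (t(I) = ½ + √(I + I*I²)/4 = ½ + √(I + I³)/4)
t(82) + w(-170) = (½ + √(82*(1 + 82²))/4) + 24 = (½ + √(82*(1 + 6724))/4) + 24 = (½ + √(82*6725)/4) + 24 = (½ + √551450/4) + 24 = (½ + (5*√22058)/4) + 24 = (½ + 5*√22058/4) + 24 = 49/2 + 5*√22058/4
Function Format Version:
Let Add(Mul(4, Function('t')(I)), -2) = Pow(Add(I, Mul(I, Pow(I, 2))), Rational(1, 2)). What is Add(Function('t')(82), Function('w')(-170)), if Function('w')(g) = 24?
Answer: Add(Rational(49, 2), Mul(Rational(5, 4), Pow(22058, Rational(1, 2)))) ≈ 210.15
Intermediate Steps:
Function('t')(I) = Add(Rational(1, 2), Mul(Rational(1, 4), Pow(Add(I, Pow(I, 3)), Rational(1, 2)))) (Function('t')(I) = Add(Rational(1, 2), Mul(Rational(1, 4), Pow(Add(I, Mul(I, Pow(I, 2))), Rational(1, 2)))) = Add(Rational(1, 2), Mul(Rational(1, 4), Pow(Add(I, Pow(I, 3)), Rational(1, 2)))))
Add(Function('t')(82), Function('w')(-170)) = Add(Add(Rational(1, 2), Mul(Rational(1, 4), Pow(Mul(82, Add(1, Pow(82, 2))), Rational(1, 2)))), 24) = Add(Add(Rational(1, 2), Mul(Rational(1, 4), Pow(Mul(82, Add(1, 6724)), Rational(1, 2)))), 24) = Add(Add(Rational(1, 2), Mul(Rational(1, 4), Pow(Mul(82, 6725), Rational(1, 2)))), 24) = Add(Add(Rational(1, 2), Mul(Rational(1, 4), Pow(551450, Rational(1, 2)))), 24) = Add(Add(Rational(1, 2), Mul(Rational(1, 4), Mul(5, Pow(22058, Rational(1, 2))))), 24) = Add(Add(Rational(1, 2), Mul(Rational(5, 4), Pow(22058, Rational(1, 2)))), 24) = Add(Rational(49, 2), Mul(Rational(5, 4), Pow(22058, Rational(1, 2))))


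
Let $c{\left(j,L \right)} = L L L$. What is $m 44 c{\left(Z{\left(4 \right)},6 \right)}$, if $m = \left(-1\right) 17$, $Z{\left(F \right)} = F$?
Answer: $-161568$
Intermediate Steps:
$m = -17$
$c{\left(j,L \right)} = L^{3}$ ($c{\left(j,L \right)} = L^{2} L = L^{3}$)
$m 44 c{\left(Z{\left(4 \right)},6 \right)} = \left(-17\right) 44 \cdot 6^{3} = \left(-748\right) 216 = -161568$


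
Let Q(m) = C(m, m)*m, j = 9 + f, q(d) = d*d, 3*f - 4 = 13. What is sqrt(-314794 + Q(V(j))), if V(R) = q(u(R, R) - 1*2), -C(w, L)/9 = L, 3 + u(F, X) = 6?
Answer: I*sqrt(314803) ≈ 561.07*I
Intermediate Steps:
f = 17/3 (f = 4/3 + (1/3)*13 = 4/3 + 13/3 = 17/3 ≈ 5.6667)
u(F, X) = 3 (u(F, X) = -3 + 6 = 3)
C(w, L) = -9*L
q(d) = d**2
j = 44/3 (j = 9 + 17/3 = 44/3 ≈ 14.667)
V(R) = 1 (V(R) = (3 - 1*2)**2 = (3 - 2)**2 = 1**2 = 1)
Q(m) = -9*m**2 (Q(m) = (-9*m)*m = -9*m**2)
sqrt(-314794 + Q(V(j))) = sqrt(-314794 - 9*1**2) = sqrt(-314794 - 9*1) = sqrt(-314794 - 9) = sqrt(-314803) = I*sqrt(314803)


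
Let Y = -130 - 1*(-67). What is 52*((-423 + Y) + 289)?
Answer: -10244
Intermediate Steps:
Y = -63 (Y = -130 + 67 = -63)
52*((-423 + Y) + 289) = 52*((-423 - 63) + 289) = 52*(-486 + 289) = 52*(-197) = -10244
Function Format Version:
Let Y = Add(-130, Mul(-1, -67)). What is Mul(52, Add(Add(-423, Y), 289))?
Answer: -10244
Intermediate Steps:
Y = -63 (Y = Add(-130, 67) = -63)
Mul(52, Add(Add(-423, Y), 289)) = Mul(52, Add(Add(-423, -63), 289)) = Mul(52, Add(-486, 289)) = Mul(52, -197) = -10244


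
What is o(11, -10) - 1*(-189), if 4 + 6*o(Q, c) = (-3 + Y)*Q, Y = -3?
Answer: 532/3 ≈ 177.33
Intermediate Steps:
o(Q, c) = -2/3 - Q (o(Q, c) = -2/3 + ((-3 - 3)*Q)/6 = -2/3 + (-6*Q)/6 = -2/3 - Q)
o(11, -10) - 1*(-189) = (-2/3 - 1*11) - 1*(-189) = (-2/3 - 11) + 189 = -35/3 + 189 = 532/3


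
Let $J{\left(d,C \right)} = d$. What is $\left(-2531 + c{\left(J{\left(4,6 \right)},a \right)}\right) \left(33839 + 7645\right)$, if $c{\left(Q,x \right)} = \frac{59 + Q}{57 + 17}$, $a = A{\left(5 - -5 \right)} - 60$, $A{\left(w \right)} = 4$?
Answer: $- \frac{3883545402}{37} \approx -1.0496 \cdot 10^{8}$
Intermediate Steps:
$a = -56$ ($a = 4 - 60 = -56$)
$c{\left(Q,x \right)} = \frac{59}{74} + \frac{Q}{74}$ ($c{\left(Q,x \right)} = \frac{59 + Q}{74} = \left(59 + Q\right) \frac{1}{74} = \frac{59}{74} + \frac{Q}{74}$)
$\left(-2531 + c{\left(J{\left(4,6 \right)},a \right)}\right) \left(33839 + 7645\right) = \left(-2531 + \left(\frac{59}{74} + \frac{1}{74} \cdot 4\right)\right) \left(33839 + 7645\right) = \left(-2531 + \left(\frac{59}{74} + \frac{2}{37}\right)\right) 41484 = \left(-2531 + \frac{63}{74}\right) 41484 = \left(- \frac{187231}{74}\right) 41484 = - \frac{3883545402}{37}$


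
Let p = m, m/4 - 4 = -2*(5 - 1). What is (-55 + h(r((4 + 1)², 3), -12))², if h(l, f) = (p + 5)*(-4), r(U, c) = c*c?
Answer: 121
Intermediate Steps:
m = -16 (m = 16 + 4*(-2*(5 - 1)) = 16 + 4*(-2*4) = 16 + 4*(-8) = 16 - 32 = -16)
p = -16
r(U, c) = c²
h(l, f) = 44 (h(l, f) = (-16 + 5)*(-4) = -11*(-4) = 44)
(-55 + h(r((4 + 1)², 3), -12))² = (-55 + 44)² = (-11)² = 121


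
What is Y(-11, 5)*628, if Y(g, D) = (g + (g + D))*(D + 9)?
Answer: -149464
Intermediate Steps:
Y(g, D) = (9 + D)*(D + 2*g) (Y(g, D) = (g + (D + g))*(9 + D) = (D + 2*g)*(9 + D) = (9 + D)*(D + 2*g))
Y(-11, 5)*628 = (5² + 9*5 + 18*(-11) + 2*5*(-11))*628 = (25 + 45 - 198 - 110)*628 = -238*628 = -149464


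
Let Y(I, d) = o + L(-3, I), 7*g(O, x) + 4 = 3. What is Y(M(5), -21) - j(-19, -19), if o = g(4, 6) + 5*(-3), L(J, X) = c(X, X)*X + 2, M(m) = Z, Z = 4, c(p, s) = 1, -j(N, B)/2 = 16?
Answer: 160/7 ≈ 22.857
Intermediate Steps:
j(N, B) = -32 (j(N, B) = -2*16 = -32)
g(O, x) = -⅐ (g(O, x) = -4/7 + (⅐)*3 = -4/7 + 3/7 = -⅐)
M(m) = 4
L(J, X) = 2 + X (L(J, X) = 1*X + 2 = X + 2 = 2 + X)
o = -106/7 (o = -⅐ + 5*(-3) = -⅐ - 15 = -106/7 ≈ -15.143)
Y(I, d) = -92/7 + I (Y(I, d) = -106/7 + (2 + I) = -92/7 + I)
Y(M(5), -21) - j(-19, -19) = (-92/7 + 4) - 1*(-32) = -64/7 + 32 = 160/7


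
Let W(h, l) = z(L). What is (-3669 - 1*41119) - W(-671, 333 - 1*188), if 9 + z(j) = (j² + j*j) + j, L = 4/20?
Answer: -1119482/25 ≈ -44779.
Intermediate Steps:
L = ⅕ (L = 4*(1/20) = ⅕ ≈ 0.20000)
z(j) = -9 + j + 2*j² (z(j) = -9 + ((j² + j*j) + j) = -9 + ((j² + j²) + j) = -9 + (2*j² + j) = -9 + (j + 2*j²) = -9 + j + 2*j²)
W(h, l) = -218/25 (W(h, l) = -9 + ⅕ + 2*(⅕)² = -9 + ⅕ + 2*(1/25) = -9 + ⅕ + 2/25 = -218/25)
(-3669 - 1*41119) - W(-671, 333 - 1*188) = (-3669 - 1*41119) - 1*(-218/25) = (-3669 - 41119) + 218/25 = -44788 + 218/25 = -1119482/25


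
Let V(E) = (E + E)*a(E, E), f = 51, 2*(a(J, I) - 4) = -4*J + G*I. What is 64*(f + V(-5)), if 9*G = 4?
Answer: -44864/9 ≈ -4984.9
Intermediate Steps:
G = 4/9 (G = (⅑)*4 = 4/9 ≈ 0.44444)
a(J, I) = 4 - 2*J + 2*I/9 (a(J, I) = 4 + (-4*J + 4*I/9)/2 = 4 + (-2*J + 2*I/9) = 4 - 2*J + 2*I/9)
V(E) = 2*E*(4 - 16*E/9) (V(E) = (E + E)*(4 - 2*E + 2*E/9) = (2*E)*(4 - 16*E/9) = 2*E*(4 - 16*E/9))
64*(f + V(-5)) = 64*(51 + (8/9)*(-5)*(9 - 4*(-5))) = 64*(51 + (8/9)*(-5)*(9 + 20)) = 64*(51 + (8/9)*(-5)*29) = 64*(51 - 1160/9) = 64*(-701/9) = -44864/9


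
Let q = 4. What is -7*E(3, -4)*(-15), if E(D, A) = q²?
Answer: 1680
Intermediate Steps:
E(D, A) = 16 (E(D, A) = 4² = 16)
-7*E(3, -4)*(-15) = -7*16*(-15) = -112*(-15) = 1680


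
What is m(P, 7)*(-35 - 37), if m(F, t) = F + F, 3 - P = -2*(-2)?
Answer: 144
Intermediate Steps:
P = -1 (P = 3 - (-2)*(-2) = 3 - 1*4 = 3 - 4 = -1)
m(F, t) = 2*F
m(P, 7)*(-35 - 37) = (2*(-1))*(-35 - 37) = -2*(-72) = 144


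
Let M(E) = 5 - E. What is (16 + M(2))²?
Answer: 361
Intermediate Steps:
(16 + M(2))² = (16 + (5 - 1*2))² = (16 + (5 - 2))² = (16 + 3)² = 19² = 361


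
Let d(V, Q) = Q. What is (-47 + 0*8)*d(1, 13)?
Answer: -611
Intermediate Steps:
(-47 + 0*8)*d(1, 13) = (-47 + 0*8)*13 = (-47 + 0)*13 = -47*13 = -611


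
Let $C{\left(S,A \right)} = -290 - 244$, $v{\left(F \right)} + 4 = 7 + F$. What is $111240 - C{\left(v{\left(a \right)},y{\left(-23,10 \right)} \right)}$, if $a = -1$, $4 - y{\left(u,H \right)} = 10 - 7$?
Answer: $111774$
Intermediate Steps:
$y{\left(u,H \right)} = 1$ ($y{\left(u,H \right)} = 4 - \left(10 - 7\right) = 4 - 3 = 1$)
$v{\left(F \right)} = 3 + F$ ($v{\left(F \right)} = -4 + \left(7 + F\right) = 3 + F$)
$C{\left(S,A \right)} = -534$ ($C{\left(S,A \right)} = -290 - 244 = -534$)
$111240 - C{\left(v{\left(a \right)},y{\left(-23,10 \right)} \right)} = 111240 - -534 = 111240 + 534 = 111774$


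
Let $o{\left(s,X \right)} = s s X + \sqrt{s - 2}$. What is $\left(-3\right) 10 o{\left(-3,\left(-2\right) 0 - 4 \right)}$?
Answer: $1080 - 30 i \sqrt{5} \approx 1080.0 - 67.082 i$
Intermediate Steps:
$o{\left(s,X \right)} = \sqrt{-2 + s} + X s^{2}$ ($o{\left(s,X \right)} = s^{2} X + \sqrt{-2 + s} = X s^{2} + \sqrt{-2 + s} = \sqrt{-2 + s} + X s^{2}$)
$\left(-3\right) 10 o{\left(-3,\left(-2\right) 0 - 4 \right)} = \left(-3\right) 10 \left(\sqrt{-2 - 3} + \left(\left(-2\right) 0 - 4\right) \left(-3\right)^{2}\right) = - 30 \left(\sqrt{-5} + \left(0 - 4\right) 9\right) = - 30 \left(i \sqrt{5} - 36\right) = - 30 \left(-36 + i \sqrt{5}\right) = 1080 - 30 i \sqrt{5}$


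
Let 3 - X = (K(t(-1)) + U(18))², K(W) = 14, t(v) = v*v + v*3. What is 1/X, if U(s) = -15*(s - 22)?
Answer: -1/5473 ≈ -0.00018272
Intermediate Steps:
t(v) = v² + 3*v
U(s) = 330 - 15*s (U(s) = -15*(-22 + s) = 330 - 15*s)
X = -5473 (X = 3 - (14 + (330 - 15*18))² = 3 - (14 + (330 - 270))² = 3 - (14 + 60)² = 3 - 1*74² = 3 - 1*5476 = 3 - 5476 = -5473)
1/X = 1/(-5473) = -1/5473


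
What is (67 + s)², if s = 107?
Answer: 30276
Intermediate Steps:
(67 + s)² = (67 + 107)² = 174² = 30276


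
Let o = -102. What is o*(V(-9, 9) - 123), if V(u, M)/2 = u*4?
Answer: 19890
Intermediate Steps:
V(u, M) = 8*u (V(u, M) = 2*(u*4) = 2*(4*u) = 8*u)
o*(V(-9, 9) - 123) = -102*(8*(-9) - 123) = -102*(-72 - 123) = -102*(-195) = 19890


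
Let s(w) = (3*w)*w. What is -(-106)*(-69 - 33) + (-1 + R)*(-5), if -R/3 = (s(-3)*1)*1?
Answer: -10402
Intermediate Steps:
s(w) = 3*w**2
R = -81 (R = -3*(3*(-3)**2)*1 = -3*(3*9)*1 = -3*27*1 = -81 ≈ -81.000)
-(-106)*(-69 - 33) + (-1 + R)*(-5) = -(-106)*(-69 - 33) + (-1 - 81)*(-5) = -(-106)*(-102) - 82*(-5) = -106*102 + 410 = -10812 + 410 = -10402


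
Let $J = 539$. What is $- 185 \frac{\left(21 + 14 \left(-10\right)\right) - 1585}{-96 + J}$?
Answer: $\frac{315240}{443} \approx 711.6$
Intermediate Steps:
$- 185 \frac{\left(21 + 14 \left(-10\right)\right) - 1585}{-96 + J} = - 185 \frac{\left(21 + 14 \left(-10\right)\right) - 1585}{-96 + 539} = - 185 \frac{\left(21 - 140\right) - 1585}{443} = - 185 \left(-119 - 1585\right) \frac{1}{443} = - 185 \left(\left(-1704\right) \frac{1}{443}\right) = \left(-185\right) \left(- \frac{1704}{443}\right) = \frac{315240}{443}$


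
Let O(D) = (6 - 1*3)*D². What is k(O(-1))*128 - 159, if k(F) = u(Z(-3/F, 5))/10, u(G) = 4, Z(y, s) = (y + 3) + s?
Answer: -539/5 ≈ -107.80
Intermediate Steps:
Z(y, s) = 3 + s + y (Z(y, s) = (3 + y) + s = 3 + s + y)
O(D) = 3*D² (O(D) = (6 - 3)*D² = 3*D²)
k(F) = ⅖ (k(F) = 4/10 = 4*(⅒) = ⅖)
k(O(-1))*128 - 159 = (⅖)*128 - 159 = 256/5 - 159 = -539/5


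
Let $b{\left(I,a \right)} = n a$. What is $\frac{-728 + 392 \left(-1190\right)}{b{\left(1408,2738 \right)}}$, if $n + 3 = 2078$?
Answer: $- \frac{233604}{2840675} \approx -0.082235$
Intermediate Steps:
$n = 2075$ ($n = -3 + 2078 = 2075$)
$b{\left(I,a \right)} = 2075 a$
$\frac{-728 + 392 \left(-1190\right)}{b{\left(1408,2738 \right)}} = \frac{-728 + 392 \left(-1190\right)}{2075 \cdot 2738} = \frac{-728 - 466480}{5681350} = \left(-467208\right) \frac{1}{5681350} = - \frac{233604}{2840675}$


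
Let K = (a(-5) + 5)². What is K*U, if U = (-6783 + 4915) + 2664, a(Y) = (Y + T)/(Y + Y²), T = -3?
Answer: 421084/25 ≈ 16843.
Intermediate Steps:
a(Y) = (-3 + Y)/(Y + Y²) (a(Y) = (Y - 3)/(Y + Y²) = (-3 + Y)/(Y + Y²))
U = 796 (U = -1868 + 2664 = 796)
K = 529/25 (K = ((-3 - 5)/((-5)*(1 - 5)) + 5)² = (-⅕*(-8)/(-4) + 5)² = (-⅕*(-¼)*(-8) + 5)² = (-⅖ + 5)² = (23/5)² = 529/25 ≈ 21.160)
K*U = (529/25)*796 = 421084/25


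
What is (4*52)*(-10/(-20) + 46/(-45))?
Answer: -4888/45 ≈ -108.62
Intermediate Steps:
(4*52)*(-10/(-20) + 46/(-45)) = 208*(-10*(-1/20) + 46*(-1/45)) = 208*(1/2 - 46/45) = 208*(-47/90) = -4888/45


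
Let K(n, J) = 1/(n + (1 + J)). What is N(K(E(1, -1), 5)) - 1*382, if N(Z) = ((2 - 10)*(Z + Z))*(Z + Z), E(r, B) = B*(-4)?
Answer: -9558/25 ≈ -382.32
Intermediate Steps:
E(r, B) = -4*B
K(n, J) = 1/(1 + J + n)
N(Z) = -32*Z² (N(Z) = (-16*Z)*(2*Z) = -32*Z²)
N(K(E(1, -1), 5)) - 1*382 = -32/(1 + 5 - 4*(-1))² - 1*382 = -32/(1 + 5 + 4)² - 382 = -32*(1/10)² - 382 = -32*(⅒)² - 382 = -32*1/100 - 382 = -8/25 - 382 = -9558/25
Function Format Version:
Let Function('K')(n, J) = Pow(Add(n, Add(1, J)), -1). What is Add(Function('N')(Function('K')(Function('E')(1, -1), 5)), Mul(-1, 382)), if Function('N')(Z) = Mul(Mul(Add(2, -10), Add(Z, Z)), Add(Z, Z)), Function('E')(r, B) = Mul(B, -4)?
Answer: Rational(-9558, 25) ≈ -382.32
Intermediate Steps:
Function('E')(r, B) = Mul(-4, B)
Function('K')(n, J) = Pow(Add(1, J, n), -1)
Function('N')(Z) = Mul(-32, Pow(Z, 2)) (Function('N')(Z) = Mul(Mul(-8, Mul(2, Z)), Mul(2, Z)) = Mul(Mul(-16, Z), Mul(2, Z)) = Mul(-32, Pow(Z, 2)))
Add(Function('N')(Function('K')(Function('E')(1, -1), 5)), Mul(-1, 382)) = Add(Mul(-32, Pow(Pow(Add(1, 5, Mul(-4, -1)), -1), 2)), Mul(-1, 382)) = Add(Mul(-32, Pow(Pow(Add(1, 5, 4), -1), 2)), -382) = Add(Mul(-32, Pow(Pow(10, -1), 2)), -382) = Add(Mul(-32, Pow(Rational(1, 10), 2)), -382) = Add(Mul(-32, Rational(1, 100)), -382) = Add(Rational(-8, 25), -382) = Rational(-9558, 25)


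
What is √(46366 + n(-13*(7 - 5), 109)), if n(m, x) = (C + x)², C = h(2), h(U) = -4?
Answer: √57391 ≈ 239.56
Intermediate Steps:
C = -4
n(m, x) = (-4 + x)²
√(46366 + n(-13*(7 - 5), 109)) = √(46366 + (-4 + 109)²) = √(46366 + 105²) = √(46366 + 11025) = √57391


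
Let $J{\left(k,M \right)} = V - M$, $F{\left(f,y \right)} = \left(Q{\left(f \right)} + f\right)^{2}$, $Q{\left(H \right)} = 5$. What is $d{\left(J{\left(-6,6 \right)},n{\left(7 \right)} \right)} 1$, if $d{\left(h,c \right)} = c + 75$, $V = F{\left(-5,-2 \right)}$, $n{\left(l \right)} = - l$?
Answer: $68$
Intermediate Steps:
$F{\left(f,y \right)} = \left(5 + f\right)^{2}$
$V = 0$ ($V = \left(5 - 5\right)^{2} = 0^{2} = 0$)
$J{\left(k,M \right)} = - M$ ($J{\left(k,M \right)} = 0 - M = - M$)
$d{\left(h,c \right)} = 75 + c$
$d{\left(J{\left(-6,6 \right)},n{\left(7 \right)} \right)} 1 = \left(75 - 7\right) 1 = 68 \cdot 1 = 68$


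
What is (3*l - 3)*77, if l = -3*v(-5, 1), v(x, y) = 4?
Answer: -3003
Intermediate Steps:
l = -12 (l = -3*4 = -12)
(3*l - 3)*77 = (3*(-12) - 3)*77 = (-36 - 3)*77 = -39*77 = -3003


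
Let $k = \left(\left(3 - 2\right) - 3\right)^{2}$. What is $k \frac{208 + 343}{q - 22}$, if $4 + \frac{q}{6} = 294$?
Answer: $\frac{1102}{859} \approx 1.2829$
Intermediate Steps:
$k = 4$ ($k = \left(1 - 3\right)^{2} = \left(-2\right)^{2} = 4$)
$q = 1740$ ($q = -24 + 6 \cdot 294 = -24 + 1764 = 1740$)
$k \frac{208 + 343}{q - 22} = 4 \frac{208 + 343}{1740 - 22} = 4 \cdot \frac{551}{1718} = \frac{1102}{859}$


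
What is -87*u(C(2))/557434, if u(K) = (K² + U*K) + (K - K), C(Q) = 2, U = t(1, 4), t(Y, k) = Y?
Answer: -261/278717 ≈ -0.00093643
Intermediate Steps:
U = 1
u(K) = K + K² (u(K) = (K² + 1*K) + (K - K) = (K² + K) + 0 = (K + K²) + 0 = K + K²)
-87*u(C(2))/557434 = -174*(1 + 2)/557434 = -174*3*(1/557434) = -87*6*(1/557434) = -522*1/557434 = -261/278717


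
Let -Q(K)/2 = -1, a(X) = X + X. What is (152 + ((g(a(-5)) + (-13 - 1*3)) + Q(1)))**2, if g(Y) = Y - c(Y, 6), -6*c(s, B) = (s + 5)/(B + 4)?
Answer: 2356225/144 ≈ 16363.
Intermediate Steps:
a(X) = 2*X
Q(K) = 2 (Q(K) = -2*(-1) = 2)
c(s, B) = -(5 + s)/(6*(4 + B)) (c(s, B) = -(s + 5)/(6*(B + 4)) = -(5 + s)/(6*(4 + B)))
g(Y) = 1/12 + 61*Y/60 (g(Y) = Y - (-5 - Y)/(6*(4 + 6)) = Y - (-5 - Y)/(6*10) = Y - (-1/12 - Y/60) = Y + (1/12 + Y/60) = 1/12 + 61*Y/60)
(152 + ((g(a(-5)) + (-13 - 1*3)) + Q(1)))**2 = (152 + (((1/12 + 61*(2*(-5))/60) + (-13 - 1*3)) + 2))**2 = (152 + (((1/12 + (61/60)*(-10)) + (-13 - 3)) + 2))**2 = (152 + (((1/12 - 61/6) - 16) + 2))**2 = (152 + ((-121/12 - 16) + 2))**2 = (152 + (-313/12 + 2))**2 = (152 - 289/12)**2 = (1535/12)**2 = 2356225/144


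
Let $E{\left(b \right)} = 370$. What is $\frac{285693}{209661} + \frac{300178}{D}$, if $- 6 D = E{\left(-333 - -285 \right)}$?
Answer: $- \frac{62918001923}{12929095} \approx -4866.4$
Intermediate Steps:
$D = - \frac{185}{3}$ ($D = \left(- \frac{1}{6}\right) 370 = - \frac{185}{3} \approx -61.667$)
$\frac{285693}{209661} + \frac{300178}{D} = \frac{285693}{209661} + \frac{300178}{- \frac{185}{3}} = 285693 \cdot \frac{1}{209661} + 300178 \left(- \frac{3}{185}\right) = \frac{95231}{69887} - \frac{900534}{185} = - \frac{62918001923}{12929095}$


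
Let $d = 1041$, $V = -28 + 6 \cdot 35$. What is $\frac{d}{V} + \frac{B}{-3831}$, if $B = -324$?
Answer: $\frac{1349013}{232414} \approx 5.8044$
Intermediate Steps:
$V = 182$ ($V = -28 + 210 = 182$)
$\frac{d}{V} + \frac{B}{-3831} = \frac{1041}{182} - \frac{324}{-3831} = 1041 \cdot \frac{1}{182} - - \frac{108}{1277} = \frac{1041}{182} + \frac{108}{1277} = \frac{1349013}{232414}$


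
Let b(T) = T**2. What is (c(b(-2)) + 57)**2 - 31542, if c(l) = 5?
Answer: -27698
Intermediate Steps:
(c(b(-2)) + 57)**2 - 31542 = (5 + 57)**2 - 31542 = 62**2 - 31542 = 3844 - 31542 = -27698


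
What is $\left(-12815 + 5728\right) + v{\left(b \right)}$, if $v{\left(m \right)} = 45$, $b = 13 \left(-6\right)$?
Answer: $-7042$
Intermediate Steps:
$b = -78$
$\left(-12815 + 5728\right) + v{\left(b \right)} = \left(-12815 + 5728\right) + 45 = -7087 + 45 = -7042$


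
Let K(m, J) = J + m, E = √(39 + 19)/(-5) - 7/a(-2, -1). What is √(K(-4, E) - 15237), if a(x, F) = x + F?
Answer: √(-3428700 - 45*√58)/15 ≈ 123.45*I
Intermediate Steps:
a(x, F) = F + x
E = 7/3 - √58/5 (E = √(39 + 19)/(-5) - 7/(-1 - 2) = √58*(-⅕) - 7/(-3) = -√58/5 - 7*(-⅓) = -√58/5 + 7/3 = 7/3 - √58/5 ≈ 0.81018)
√(K(-4, E) - 15237) = √(((7/3 - √58/5) - 4) - 15237) = √((-5/3 - √58/5) - 15237) = √(-45716/3 - √58/5)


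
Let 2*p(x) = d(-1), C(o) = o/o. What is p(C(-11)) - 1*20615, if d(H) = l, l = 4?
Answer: -20613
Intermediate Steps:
d(H) = 4
C(o) = 1
p(x) = 2 (p(x) = (½)*4 = 2)
p(C(-11)) - 1*20615 = 2 - 1*20615 = 2 - 20615 = -20613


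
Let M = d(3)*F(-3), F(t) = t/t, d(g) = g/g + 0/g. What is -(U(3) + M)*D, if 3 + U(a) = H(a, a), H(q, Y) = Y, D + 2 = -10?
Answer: 12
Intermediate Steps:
D = -12 (D = -2 - 10 = -12)
U(a) = -3 + a
d(g) = 1 (d(g) = 1 + 0 = 1)
F(t) = 1
M = 1 (M = 1*1 = 1)
-(U(3) + M)*D = -((-3 + 3) + 1)*(-12) = -(0 + 1)*(-12) = -(-12) = -1*(-12) = 12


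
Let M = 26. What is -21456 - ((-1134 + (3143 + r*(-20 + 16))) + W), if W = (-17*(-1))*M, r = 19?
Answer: -23831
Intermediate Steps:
W = 442 (W = -17*(-1)*26 = 17*26 = 442)
-21456 - ((-1134 + (3143 + r*(-20 + 16))) + W) = -21456 - ((-1134 + (3143 + 19*(-20 + 16))) + 442) = -21456 - ((-1134 + (3143 + 19*(-4))) + 442) = -21456 - ((-1134 + (3143 - 76)) + 442) = -21456 - ((-1134 + 3067) + 442) = -21456 - (1933 + 442) = -21456 - 1*2375 = -21456 - 2375 = -23831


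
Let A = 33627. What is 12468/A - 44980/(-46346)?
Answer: 348397398/259746157 ≈ 1.3413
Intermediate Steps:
12468/A - 44980/(-46346) = 12468/33627 - 44980/(-46346) = 12468*(1/33627) - 44980*(-1/46346) = 4156/11209 + 22490/23173 = 348397398/259746157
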